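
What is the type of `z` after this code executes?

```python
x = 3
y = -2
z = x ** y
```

int ** negative = float

float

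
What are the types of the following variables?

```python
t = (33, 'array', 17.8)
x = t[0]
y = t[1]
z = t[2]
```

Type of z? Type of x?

tuple[2] is float; tuple[0] is int

float, int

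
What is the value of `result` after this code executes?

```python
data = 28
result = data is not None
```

data = 28; result = True

True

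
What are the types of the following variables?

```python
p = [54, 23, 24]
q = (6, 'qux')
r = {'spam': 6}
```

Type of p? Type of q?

p is assigned a list literal (square brackets); q is assigned a tuple (parenthesized, comma-separated values)

list, tuple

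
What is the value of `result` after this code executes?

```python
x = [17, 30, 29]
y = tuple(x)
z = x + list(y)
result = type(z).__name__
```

x is list; y is tuple; z is list; result = 'list'

'list'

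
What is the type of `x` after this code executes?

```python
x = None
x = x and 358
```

'and' returns first falsy value (None)

NoneType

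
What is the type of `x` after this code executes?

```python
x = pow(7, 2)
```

pow(int, int) returns int

int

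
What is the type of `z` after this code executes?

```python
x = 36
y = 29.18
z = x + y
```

int + float = float

float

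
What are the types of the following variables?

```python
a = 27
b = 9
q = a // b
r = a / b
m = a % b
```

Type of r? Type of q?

/ returns float; // returns int

float, int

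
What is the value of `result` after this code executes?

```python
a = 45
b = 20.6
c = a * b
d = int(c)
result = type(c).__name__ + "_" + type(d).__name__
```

a is int; b is float; c is float; d is int; result = 'float_int'

'float_int'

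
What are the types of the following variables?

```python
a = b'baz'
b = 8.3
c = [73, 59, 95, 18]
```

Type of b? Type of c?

b is assigned a number with a decimal point, so it is a float; c is assigned a list literal (square brackets)

float, list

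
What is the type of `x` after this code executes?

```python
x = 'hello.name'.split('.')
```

str.split() returns list

list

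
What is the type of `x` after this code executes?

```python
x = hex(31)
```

hex() returns str representation

str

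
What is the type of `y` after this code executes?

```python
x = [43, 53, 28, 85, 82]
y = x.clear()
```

list.clear() returns None

NoneType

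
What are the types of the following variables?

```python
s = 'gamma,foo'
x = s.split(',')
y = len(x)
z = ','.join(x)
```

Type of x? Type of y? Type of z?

str.split() returns list; len() returns int; str.join() returns str

list, int, str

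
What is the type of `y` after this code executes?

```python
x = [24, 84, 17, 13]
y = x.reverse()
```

list.reverse() returns None

NoneType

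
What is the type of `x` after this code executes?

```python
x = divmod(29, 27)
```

divmod() returns tuple of (quotient, remainder)

tuple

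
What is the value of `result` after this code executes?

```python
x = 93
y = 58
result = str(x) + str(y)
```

x = 93; y = 58; result = '9358'

'9358'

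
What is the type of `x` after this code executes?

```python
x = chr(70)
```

chr() returns str (single char)

str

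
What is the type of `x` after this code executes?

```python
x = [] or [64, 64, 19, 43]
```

'or' returns first truthy value (list)

list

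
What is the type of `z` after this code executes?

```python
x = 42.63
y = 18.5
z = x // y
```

float // float = float

float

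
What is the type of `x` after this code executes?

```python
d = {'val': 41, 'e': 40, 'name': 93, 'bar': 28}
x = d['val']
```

Accessing dict[str, int] with str key returns int

int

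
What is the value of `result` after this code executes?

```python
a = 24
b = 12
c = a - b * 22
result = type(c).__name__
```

a is int; b is int; c is int; result = 'int'

'int'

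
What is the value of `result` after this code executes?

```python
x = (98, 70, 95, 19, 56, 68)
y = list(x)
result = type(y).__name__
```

x is tuple; y is list; result = 'list'

'list'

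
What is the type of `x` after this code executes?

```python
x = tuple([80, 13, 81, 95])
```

tuple() constructor returns tuple

tuple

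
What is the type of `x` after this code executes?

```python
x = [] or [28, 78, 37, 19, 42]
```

'or' returns first truthy value (list)

list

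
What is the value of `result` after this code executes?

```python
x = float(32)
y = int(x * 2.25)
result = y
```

x = 32.0; y = 72; result = 72

72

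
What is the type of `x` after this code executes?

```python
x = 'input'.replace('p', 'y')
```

str.replace() returns str

str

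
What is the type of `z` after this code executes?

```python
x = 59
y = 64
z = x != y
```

Comparison returns bool

bool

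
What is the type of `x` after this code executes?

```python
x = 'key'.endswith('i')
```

str.endswith() returns bool

bool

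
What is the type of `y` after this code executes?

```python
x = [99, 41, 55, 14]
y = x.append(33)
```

list.append() returns None (mutates in place)

NoneType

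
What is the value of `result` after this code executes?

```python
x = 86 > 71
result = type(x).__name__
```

x is bool; result = 'bool'

'bool'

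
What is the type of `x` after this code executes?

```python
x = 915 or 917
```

'or' returns first truthy value (int)

int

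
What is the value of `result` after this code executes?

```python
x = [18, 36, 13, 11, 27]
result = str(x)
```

x = [18, 36, 13, 11, 27]; result = '[18, 36, 13, 11, 27]'

'[18, 36, 13, 11, 27]'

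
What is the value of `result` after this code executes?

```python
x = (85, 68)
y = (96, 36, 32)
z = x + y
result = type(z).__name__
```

x is tuple; y is tuple; z is tuple; result = 'tuple'

'tuple'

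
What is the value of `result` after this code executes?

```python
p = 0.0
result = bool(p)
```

p = 0.0; result = False

False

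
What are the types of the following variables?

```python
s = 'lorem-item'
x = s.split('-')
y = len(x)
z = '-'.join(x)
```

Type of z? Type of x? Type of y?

str.join() returns str; str.split() returns list; len() returns int

str, list, int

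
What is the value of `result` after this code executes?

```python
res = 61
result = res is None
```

res = 61; result = False

False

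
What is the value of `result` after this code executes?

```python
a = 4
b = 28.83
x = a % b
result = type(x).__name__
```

a is int; b is float; x is float; result = 'float'

'float'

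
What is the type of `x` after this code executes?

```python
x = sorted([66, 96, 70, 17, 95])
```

sorted() always returns list

list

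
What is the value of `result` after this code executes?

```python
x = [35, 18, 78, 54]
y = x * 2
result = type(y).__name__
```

x is list; y is list; result = 'list'

'list'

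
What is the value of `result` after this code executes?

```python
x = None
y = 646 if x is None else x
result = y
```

x = None; y = 646; result = 646

646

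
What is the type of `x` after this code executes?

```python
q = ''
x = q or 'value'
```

'or' returns first truthy value (str)

str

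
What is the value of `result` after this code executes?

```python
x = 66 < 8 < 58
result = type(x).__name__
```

x is bool; result = 'bool'

'bool'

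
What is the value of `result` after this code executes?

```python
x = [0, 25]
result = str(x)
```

x = [0, 25]; result = '[0, 25]'

'[0, 25]'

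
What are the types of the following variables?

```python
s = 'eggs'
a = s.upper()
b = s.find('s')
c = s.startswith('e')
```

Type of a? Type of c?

upper() returns str; startswith() returns bool

str, bool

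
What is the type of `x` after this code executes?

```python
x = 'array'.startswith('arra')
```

str.startswith() returns bool

bool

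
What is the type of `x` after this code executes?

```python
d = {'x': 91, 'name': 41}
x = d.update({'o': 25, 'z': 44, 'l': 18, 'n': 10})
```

dict.update() returns None

NoneType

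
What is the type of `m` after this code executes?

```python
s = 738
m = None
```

None has type NoneType

NoneType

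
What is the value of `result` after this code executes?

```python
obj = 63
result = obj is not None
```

obj = 63; result = True

True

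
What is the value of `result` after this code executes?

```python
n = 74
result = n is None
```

n = 74; result = False

False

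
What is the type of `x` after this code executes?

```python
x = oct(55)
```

oct() returns str representation

str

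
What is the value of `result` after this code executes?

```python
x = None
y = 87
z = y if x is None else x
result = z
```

x = None; y = 87; z = 87; result = 87

87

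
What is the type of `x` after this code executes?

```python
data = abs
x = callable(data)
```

callable() returns bool

bool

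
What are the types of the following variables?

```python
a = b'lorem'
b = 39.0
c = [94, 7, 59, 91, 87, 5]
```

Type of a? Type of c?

a is assigned a bytes literal (b'...' prefix); c is assigned a list literal (square brackets)

bytes, list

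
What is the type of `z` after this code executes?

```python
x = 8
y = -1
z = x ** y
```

int ** negative = float

float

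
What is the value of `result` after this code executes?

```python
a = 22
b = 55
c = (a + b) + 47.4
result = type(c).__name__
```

a is int; b is int; c is float; result = 'float'

'float'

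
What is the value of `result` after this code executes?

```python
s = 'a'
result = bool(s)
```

s = 'a'; result = True

True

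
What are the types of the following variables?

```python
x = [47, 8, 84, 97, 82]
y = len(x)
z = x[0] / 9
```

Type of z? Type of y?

int / int = float; len() returns int

float, int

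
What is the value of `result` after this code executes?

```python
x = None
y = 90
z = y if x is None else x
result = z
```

x = None; y = 90; z = 90; result = 90

90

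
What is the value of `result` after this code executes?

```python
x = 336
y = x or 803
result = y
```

x = 336; y = 336; result = 336

336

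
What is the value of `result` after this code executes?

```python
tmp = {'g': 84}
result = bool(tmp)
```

tmp = {'g': 84}; result = True

True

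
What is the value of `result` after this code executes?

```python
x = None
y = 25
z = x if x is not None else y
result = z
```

x = None; y = 25; z = 25; result = 25

25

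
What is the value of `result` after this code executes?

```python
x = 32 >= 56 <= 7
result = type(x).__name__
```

x is bool; result = 'bool'

'bool'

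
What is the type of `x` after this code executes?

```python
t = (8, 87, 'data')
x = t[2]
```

Index 2 of tuple is a str literal

str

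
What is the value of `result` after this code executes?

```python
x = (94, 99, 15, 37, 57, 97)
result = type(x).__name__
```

x is tuple; result = 'tuple'

'tuple'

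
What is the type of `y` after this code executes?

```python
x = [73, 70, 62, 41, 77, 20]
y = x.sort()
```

list.sort() returns None (mutates in place)

NoneType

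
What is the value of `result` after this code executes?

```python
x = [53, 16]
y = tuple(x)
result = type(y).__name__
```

x is list; y is tuple; result = 'tuple'

'tuple'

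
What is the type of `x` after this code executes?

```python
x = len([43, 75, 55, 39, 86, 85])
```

len() always returns int

int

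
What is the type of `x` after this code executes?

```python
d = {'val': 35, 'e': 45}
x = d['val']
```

Accessing dict[str, int] with str key returns int

int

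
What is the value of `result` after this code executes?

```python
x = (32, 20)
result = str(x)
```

x = (32, 20); result = '(32, 20)'

'(32, 20)'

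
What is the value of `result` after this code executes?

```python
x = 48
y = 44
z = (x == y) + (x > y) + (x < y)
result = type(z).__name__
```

x is int; y is int; z is int; result = 'int'

'int'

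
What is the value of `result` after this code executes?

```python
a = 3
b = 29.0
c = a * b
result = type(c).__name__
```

a is int; b is float; c is float; result = 'float'

'float'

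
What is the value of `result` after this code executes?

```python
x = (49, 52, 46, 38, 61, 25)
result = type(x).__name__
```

x is tuple; result = 'tuple'

'tuple'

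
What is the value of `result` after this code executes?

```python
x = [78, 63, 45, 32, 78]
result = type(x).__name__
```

x is list; result = 'list'

'list'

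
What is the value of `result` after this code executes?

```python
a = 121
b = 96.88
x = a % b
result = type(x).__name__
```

a is int; b is float; x is float; result = 'float'

'float'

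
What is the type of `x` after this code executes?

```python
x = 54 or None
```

'or' returns first truthy value

int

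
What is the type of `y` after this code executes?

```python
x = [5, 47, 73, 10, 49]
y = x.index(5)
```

list.index() returns int

int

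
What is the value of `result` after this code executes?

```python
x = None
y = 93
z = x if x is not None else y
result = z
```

x = None; y = 93; z = 93; result = 93

93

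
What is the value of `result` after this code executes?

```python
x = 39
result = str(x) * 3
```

x = 39; result = '393939'

'393939'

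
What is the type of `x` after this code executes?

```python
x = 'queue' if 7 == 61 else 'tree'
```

Both branches of conditional are str

str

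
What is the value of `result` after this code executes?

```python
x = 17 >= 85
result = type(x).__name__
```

x is bool; result = 'bool'

'bool'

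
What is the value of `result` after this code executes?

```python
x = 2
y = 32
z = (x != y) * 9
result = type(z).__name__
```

x is int; y is int; z is int; result = 'int'

'int'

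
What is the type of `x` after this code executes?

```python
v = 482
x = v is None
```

'is' comparison returns bool

bool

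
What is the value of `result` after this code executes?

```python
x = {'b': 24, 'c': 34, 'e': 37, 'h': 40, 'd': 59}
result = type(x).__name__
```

x is dict; result = 'dict'

'dict'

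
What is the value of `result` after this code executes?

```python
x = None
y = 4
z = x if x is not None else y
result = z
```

x = None; y = 4; z = 4; result = 4

4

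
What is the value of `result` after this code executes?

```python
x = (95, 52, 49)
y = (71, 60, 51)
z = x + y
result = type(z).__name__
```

x is tuple; y is tuple; z is tuple; result = 'tuple'

'tuple'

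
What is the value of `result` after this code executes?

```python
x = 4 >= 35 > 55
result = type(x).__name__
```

x is bool; result = 'bool'

'bool'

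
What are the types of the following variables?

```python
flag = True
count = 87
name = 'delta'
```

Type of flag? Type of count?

flag is assigned the constant True, which has type bool; count is assigned a bare integer (no decimal point), so it is an int

bool, int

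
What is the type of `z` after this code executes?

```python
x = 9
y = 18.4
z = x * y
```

int * float = float

float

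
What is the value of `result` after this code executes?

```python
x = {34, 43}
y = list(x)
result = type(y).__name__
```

x is set; y is list; result = 'list'

'list'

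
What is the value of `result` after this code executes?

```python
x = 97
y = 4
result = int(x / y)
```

x = 97; y = 4; result = 24

24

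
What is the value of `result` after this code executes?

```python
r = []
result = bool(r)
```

r = []; result = False

False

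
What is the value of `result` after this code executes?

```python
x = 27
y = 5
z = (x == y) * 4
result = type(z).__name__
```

x is int; y is int; z is int; result = 'int'

'int'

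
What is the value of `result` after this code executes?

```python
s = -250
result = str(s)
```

s = -250; result = '-250'

'-250'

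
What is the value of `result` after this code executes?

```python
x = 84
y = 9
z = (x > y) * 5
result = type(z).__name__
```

x is int; y is int; z is int; result = 'int'

'int'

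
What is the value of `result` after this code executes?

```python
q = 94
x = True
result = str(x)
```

q = 94; x = True; result = 'True'

'True'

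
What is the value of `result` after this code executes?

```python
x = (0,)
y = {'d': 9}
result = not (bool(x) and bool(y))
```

x = (0,); y = {'d': 9}; result = False

False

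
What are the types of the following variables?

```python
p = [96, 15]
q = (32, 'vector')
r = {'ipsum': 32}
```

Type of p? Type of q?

p is assigned a list literal (square brackets); q is assigned a tuple (parenthesized, comma-separated values)

list, tuple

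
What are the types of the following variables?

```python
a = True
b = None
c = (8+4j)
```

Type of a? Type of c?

a is assigned the constant True, which has type bool; c is assigned (8+4j), an int plus an imaginary literal (j suffix), which evaluates to complex

bool, complex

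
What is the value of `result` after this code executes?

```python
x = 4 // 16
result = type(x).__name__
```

x is int; result = 'int'

'int'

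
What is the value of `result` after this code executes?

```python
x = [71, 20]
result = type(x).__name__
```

x is list; result = 'list'

'list'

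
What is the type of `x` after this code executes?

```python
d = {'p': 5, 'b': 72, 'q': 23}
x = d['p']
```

Accessing dict[str, int] with str key returns int

int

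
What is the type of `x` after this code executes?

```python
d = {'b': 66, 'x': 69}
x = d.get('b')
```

dict.get() returns value type when found

int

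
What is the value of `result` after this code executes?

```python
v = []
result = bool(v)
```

v = []; result = False

False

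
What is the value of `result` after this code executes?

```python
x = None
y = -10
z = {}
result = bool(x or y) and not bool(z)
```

x = None; y = -10; z = {}; result = True

True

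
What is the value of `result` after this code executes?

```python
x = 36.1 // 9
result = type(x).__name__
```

x is float; result = 'float'

'float'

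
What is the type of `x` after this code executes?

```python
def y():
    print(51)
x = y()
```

Function without return returns None

NoneType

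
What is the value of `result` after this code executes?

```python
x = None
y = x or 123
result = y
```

x = None; y = 123; result = 123

123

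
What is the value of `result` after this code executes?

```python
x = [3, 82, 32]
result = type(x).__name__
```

x is list; result = 'list'

'list'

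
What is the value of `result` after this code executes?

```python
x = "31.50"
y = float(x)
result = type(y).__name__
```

x is str; y is float; result = 'float'

'float'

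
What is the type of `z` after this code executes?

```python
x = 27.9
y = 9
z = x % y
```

float % int = float

float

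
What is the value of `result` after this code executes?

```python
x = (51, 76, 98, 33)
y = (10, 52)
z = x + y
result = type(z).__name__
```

x is tuple; y is tuple; z is tuple; result = 'tuple'

'tuple'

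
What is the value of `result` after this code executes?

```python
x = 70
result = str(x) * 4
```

x = 70; result = '70707070'

'70707070'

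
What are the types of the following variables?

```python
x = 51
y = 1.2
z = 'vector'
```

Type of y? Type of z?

y is assigned a number with a decimal point, so it is a float; z is assigned a quoted string literal, so it is a str

float, str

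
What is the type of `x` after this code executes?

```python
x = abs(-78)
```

abs() of int returns int

int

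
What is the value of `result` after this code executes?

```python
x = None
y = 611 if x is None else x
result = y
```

x = None; y = 611; result = 611

611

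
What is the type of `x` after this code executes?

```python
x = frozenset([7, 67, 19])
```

frozenset() returns frozenset

frozenset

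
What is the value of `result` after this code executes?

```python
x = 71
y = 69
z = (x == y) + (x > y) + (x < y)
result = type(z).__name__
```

x is int; y is int; z is int; result = 'int'

'int'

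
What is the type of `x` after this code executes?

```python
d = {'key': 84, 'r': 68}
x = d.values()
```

.values() returns dict_values view

dict_values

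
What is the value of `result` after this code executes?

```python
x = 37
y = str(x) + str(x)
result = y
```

x = 37; y = '3737'; result = '3737'

'3737'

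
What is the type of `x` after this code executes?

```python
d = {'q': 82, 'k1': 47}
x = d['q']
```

Accessing dict[str, int] with str key returns int

int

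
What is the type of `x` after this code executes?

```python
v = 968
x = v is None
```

'is' comparison returns bool

bool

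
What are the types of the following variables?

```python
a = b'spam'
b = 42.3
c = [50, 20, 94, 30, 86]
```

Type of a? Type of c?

a is assigned a bytes literal (b'...' prefix); c is assigned a list literal (square brackets)

bytes, list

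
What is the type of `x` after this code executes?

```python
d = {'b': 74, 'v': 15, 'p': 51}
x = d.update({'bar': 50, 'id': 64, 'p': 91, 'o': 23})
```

dict.update() returns None

NoneType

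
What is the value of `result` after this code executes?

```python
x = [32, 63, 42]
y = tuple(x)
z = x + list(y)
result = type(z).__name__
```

x is list; y is tuple; z is list; result = 'list'

'list'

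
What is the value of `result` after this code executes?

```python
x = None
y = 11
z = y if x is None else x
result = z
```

x = None; y = 11; z = 11; result = 11

11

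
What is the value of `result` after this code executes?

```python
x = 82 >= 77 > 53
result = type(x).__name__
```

x is bool; result = 'bool'

'bool'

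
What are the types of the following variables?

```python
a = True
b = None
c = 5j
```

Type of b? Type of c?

b is assigned None, whose type is NoneType; c is assigned 5j, an imaginary literal (j suffix), which has type complex

NoneType, complex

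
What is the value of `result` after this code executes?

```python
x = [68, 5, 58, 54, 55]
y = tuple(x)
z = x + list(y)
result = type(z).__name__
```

x is list; y is tuple; z is list; result = 'list'

'list'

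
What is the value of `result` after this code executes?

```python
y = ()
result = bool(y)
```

y = (); result = False

False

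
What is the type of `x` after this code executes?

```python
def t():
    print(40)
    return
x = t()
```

Bare return returns None

NoneType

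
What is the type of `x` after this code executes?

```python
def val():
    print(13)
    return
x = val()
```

Bare return returns None

NoneType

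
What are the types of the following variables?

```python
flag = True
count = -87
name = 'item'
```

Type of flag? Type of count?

flag is assigned the constant True, which has type bool; count is assigned a bare integer (no decimal point), so it is an int

bool, int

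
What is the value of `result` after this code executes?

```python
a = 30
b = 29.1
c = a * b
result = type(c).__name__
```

a is int; b is float; c is float; result = 'float'

'float'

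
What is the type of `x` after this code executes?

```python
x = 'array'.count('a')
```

str.count() returns int

int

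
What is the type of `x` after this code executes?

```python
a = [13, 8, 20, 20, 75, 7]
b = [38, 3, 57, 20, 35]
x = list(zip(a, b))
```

list(zip()) returns a list of tuples

list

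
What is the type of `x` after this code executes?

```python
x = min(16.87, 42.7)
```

min() of floats returns float

float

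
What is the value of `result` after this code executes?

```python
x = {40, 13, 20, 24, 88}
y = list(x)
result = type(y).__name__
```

x is set; y is list; result = 'list'

'list'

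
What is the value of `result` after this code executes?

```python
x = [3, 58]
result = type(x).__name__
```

x is list; result = 'list'

'list'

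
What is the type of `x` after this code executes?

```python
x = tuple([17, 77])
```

tuple() constructor returns tuple

tuple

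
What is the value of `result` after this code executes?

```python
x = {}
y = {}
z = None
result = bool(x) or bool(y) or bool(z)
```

x = {}; y = {}; z = None; result = False

False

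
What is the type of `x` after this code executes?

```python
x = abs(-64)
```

abs() of int returns int

int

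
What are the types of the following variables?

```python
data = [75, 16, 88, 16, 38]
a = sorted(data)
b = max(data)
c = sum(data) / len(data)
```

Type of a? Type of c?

sorted() returns list; int / int = float

list, float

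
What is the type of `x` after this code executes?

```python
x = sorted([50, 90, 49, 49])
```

sorted() always returns list

list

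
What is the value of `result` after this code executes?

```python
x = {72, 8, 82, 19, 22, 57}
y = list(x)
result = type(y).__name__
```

x is set; y is list; result = 'list'

'list'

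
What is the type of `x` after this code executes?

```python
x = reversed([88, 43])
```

reversed() on a list returns list_reverseiterator

list_reverseiterator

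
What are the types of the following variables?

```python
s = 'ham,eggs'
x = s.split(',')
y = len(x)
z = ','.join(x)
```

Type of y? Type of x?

len() returns int; str.split() returns list

int, list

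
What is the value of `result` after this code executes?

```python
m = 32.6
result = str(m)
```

m = 32.6; result = '32.6'

'32.6'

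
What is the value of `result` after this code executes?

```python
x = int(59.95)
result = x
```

x = 59; result = 59

59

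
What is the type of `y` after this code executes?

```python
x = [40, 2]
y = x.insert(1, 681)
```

list.insert() returns None

NoneType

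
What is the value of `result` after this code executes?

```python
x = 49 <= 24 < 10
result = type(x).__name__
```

x is bool; result = 'bool'

'bool'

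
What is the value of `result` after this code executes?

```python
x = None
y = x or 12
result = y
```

x = None; y = 12; result = 12

12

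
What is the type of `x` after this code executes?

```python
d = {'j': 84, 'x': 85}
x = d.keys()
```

.keys() returns dict_keys view

dict_keys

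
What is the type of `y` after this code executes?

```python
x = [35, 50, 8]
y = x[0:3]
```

Slicing a list returns a list

list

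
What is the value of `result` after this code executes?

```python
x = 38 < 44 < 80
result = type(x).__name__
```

x is bool; result = 'bool'

'bool'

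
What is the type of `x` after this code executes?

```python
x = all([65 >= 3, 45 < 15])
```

all() returns bool

bool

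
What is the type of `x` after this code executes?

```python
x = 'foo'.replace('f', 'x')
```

str.replace() returns str

str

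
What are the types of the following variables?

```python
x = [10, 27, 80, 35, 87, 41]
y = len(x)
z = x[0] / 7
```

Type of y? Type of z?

len() returns int; int / int = float

int, float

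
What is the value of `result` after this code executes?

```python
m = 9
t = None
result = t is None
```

m = 9; t = None; result = True

True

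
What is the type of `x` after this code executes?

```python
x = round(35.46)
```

round() with no decimal places returns int

int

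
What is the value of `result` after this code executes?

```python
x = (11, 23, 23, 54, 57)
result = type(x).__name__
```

x is tuple; result = 'tuple'

'tuple'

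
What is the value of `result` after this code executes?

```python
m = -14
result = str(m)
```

m = -14; result = '-14'

'-14'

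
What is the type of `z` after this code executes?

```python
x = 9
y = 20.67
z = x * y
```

int * float = float

float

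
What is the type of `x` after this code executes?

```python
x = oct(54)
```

oct() returns str representation

str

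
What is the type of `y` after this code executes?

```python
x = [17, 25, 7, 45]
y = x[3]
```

Indexing list[int] returns int

int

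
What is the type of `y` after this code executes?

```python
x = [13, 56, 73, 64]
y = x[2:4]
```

Slicing a list returns a list

list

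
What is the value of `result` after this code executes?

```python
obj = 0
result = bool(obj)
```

obj = 0; result = False

False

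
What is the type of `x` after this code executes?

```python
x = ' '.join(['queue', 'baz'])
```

str.join() returns str

str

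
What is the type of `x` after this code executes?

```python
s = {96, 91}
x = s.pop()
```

Popping from set[int] returns int

int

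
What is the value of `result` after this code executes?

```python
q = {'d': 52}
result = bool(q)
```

q = {'d': 52}; result = True

True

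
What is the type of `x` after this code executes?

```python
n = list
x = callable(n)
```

callable() returns bool

bool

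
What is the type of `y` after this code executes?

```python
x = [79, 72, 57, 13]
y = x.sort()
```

list.sort() returns None (mutates in place)

NoneType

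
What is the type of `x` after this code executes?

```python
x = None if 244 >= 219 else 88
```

244 >= 219 is True, so the if branch is taken

NoneType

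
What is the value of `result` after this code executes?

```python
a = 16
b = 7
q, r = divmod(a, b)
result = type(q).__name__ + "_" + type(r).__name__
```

a is int; b is int; q is int; r is int; result = 'int_int'

'int_int'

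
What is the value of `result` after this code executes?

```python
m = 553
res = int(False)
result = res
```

m = 553; res = 0; result = 0

0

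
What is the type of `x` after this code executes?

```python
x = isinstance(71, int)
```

isinstance() returns bool

bool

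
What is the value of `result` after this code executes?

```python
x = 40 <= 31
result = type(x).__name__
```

x is bool; result = 'bool'

'bool'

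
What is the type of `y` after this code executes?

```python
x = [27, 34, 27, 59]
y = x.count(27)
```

list.count() returns int

int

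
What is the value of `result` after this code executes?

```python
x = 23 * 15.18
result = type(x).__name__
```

x is float; result = 'float'

'float'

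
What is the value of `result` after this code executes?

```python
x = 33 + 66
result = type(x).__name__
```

x is int; result = 'int'

'int'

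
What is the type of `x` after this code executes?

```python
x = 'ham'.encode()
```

str.encode() returns bytes

bytes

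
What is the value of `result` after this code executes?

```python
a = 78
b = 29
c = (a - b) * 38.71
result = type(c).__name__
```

a is int; b is int; c is float; result = 'float'

'float'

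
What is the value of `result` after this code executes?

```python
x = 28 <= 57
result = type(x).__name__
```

x is bool; result = 'bool'

'bool'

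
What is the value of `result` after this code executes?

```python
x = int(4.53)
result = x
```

x = 4; result = 4

4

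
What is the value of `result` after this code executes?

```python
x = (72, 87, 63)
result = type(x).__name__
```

x is tuple; result = 'tuple'

'tuple'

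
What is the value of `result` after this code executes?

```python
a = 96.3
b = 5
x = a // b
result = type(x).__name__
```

a is float; b is int; x is float; result = 'float'

'float'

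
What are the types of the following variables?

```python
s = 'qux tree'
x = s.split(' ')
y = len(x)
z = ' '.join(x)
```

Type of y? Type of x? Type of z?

len() returns int; str.split() returns list; str.join() returns str

int, list, str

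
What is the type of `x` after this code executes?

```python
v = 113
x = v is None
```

'is' comparison returns bool

bool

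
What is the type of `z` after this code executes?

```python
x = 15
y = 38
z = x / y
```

int / int = float

float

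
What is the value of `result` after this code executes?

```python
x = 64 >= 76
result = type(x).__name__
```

x is bool; result = 'bool'

'bool'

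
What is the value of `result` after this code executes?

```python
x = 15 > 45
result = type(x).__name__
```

x is bool; result = 'bool'

'bool'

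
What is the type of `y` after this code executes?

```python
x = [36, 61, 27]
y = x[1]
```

Indexing list[int] returns int

int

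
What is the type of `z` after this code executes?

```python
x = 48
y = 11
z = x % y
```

int % int = int

int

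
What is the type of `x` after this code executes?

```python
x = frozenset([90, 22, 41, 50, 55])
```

frozenset() returns frozenset

frozenset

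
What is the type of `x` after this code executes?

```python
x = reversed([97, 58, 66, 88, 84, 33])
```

reversed() on a list returns list_reverseiterator

list_reverseiterator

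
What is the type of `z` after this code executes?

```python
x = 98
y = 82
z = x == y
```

Equality comparison returns bool

bool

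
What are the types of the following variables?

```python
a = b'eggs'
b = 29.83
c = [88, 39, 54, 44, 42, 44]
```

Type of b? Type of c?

b is assigned a number with a decimal point, so it is a float; c is assigned a list literal (square brackets)

float, list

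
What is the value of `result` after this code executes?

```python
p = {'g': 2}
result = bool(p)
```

p = {'g': 2}; result = True

True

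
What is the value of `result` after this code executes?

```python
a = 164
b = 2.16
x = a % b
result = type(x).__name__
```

a is int; b is float; x is float; result = 'float'

'float'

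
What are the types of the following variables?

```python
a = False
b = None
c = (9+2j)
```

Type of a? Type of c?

a is assigned the constant False, which has type bool; c is assigned (9+2j), an int plus an imaginary literal (j suffix), which evaluates to complex

bool, complex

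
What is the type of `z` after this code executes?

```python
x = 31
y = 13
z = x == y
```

Comparison returns bool

bool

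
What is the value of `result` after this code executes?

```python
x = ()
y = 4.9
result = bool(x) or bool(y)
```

x = (); y = 4.9; result = True

True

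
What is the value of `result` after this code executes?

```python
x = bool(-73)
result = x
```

x = True; result = True

True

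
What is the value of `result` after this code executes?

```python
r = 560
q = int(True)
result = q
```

r = 560; q = 1; result = 1

1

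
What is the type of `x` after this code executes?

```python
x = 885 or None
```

'or' returns first truthy value

int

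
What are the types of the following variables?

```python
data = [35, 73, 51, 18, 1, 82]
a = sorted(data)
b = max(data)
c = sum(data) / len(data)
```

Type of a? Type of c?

sorted() returns list; int / int = float

list, float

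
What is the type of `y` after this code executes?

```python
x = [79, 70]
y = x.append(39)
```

list.append() returns None (mutates in place)

NoneType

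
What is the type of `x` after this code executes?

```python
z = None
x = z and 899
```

'and' returns first falsy value (None)

NoneType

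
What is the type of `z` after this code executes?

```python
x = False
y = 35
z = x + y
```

bool + int = int (bool is subclass of int)

int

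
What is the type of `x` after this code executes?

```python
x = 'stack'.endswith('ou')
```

str.endswith() returns bool

bool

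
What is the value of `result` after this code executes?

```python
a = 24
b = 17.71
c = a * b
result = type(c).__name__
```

a is int; b is float; c is float; result = 'float'

'float'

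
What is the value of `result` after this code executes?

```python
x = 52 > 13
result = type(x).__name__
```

x is bool; result = 'bool'

'bool'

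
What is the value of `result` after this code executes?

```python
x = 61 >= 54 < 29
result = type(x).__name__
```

x is bool; result = 'bool'

'bool'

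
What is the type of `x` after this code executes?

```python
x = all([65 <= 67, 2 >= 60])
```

all() returns bool

bool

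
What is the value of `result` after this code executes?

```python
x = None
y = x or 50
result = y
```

x = None; y = 50; result = 50

50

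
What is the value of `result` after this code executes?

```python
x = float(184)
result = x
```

x = 184.0; result = 184.0

184.0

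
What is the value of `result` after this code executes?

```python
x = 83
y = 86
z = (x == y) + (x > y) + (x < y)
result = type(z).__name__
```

x is int; y is int; z is int; result = 'int'

'int'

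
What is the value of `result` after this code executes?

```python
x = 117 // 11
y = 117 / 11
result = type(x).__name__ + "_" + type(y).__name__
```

x is int; y is float; result = 'int_float'

'int_float'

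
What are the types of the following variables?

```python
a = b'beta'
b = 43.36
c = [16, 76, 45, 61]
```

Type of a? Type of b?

a is assigned a bytes literal (b'...' prefix); b is assigned a number with a decimal point, so it is a float

bytes, float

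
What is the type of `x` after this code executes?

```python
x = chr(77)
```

chr() returns str (single char)

str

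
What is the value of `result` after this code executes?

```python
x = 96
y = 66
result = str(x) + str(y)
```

x = 96; y = 66; result = '9666'

'9666'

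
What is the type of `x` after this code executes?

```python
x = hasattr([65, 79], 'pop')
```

hasattr() returns bool

bool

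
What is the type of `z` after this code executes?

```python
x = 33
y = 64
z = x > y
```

Comparison returns bool

bool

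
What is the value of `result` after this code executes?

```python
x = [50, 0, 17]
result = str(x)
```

x = [50, 0, 17]; result = '[50, 0, 17]'

'[50, 0, 17]'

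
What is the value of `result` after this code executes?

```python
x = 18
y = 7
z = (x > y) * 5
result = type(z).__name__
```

x is int; y is int; z is int; result = 'int'

'int'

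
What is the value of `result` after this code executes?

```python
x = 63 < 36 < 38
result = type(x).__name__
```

x is bool; result = 'bool'

'bool'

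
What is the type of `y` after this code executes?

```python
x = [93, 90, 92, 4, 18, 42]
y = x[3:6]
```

Slicing a list returns a list

list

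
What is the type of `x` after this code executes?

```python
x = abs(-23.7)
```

abs() of float returns float

float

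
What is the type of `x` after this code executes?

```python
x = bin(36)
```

bin() returns str representation

str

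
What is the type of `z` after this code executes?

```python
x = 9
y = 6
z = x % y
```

int % int = int

int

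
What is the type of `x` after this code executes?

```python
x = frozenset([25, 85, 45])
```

frozenset() returns frozenset

frozenset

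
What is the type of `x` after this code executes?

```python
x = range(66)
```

range() returns a range object

range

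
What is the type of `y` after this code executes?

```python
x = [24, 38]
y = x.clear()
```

list.clear() returns None

NoneType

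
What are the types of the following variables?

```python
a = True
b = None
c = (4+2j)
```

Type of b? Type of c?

b is assigned None, whose type is NoneType; c is assigned (4+2j), an int plus an imaginary literal (j suffix), which evaluates to complex

NoneType, complex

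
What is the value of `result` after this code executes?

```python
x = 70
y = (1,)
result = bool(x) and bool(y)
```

x = 70; y = (1,); result = True

True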